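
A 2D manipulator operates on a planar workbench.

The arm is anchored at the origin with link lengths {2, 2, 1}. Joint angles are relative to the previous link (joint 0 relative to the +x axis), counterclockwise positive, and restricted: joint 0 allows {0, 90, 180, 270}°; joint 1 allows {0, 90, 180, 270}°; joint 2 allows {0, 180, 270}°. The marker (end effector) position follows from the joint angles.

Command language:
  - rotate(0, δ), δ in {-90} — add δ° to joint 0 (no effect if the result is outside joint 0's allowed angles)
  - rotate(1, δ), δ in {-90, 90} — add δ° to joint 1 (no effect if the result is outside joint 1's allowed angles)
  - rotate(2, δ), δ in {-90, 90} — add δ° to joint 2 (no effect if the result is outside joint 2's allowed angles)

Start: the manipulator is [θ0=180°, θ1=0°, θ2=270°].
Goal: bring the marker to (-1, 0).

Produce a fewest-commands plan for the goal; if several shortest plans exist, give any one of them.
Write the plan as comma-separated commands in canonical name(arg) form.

rotate(1, -90), rotate(1, -90), rotate(0, -90)

t0: [θ0=180°, θ1=0°, θ2=270°]
t=1 rotate(1, -90) ⇒ [θ0=180°, θ1=270°, θ2=270°]
t=2 rotate(1, -90) ⇒ [θ0=180°, θ1=180°, θ2=270°]
t=3 rotate(0, -90) ⇒ [θ0=90°, θ1=180°, θ2=270°]
minimal: 3 command(s), checked below 3.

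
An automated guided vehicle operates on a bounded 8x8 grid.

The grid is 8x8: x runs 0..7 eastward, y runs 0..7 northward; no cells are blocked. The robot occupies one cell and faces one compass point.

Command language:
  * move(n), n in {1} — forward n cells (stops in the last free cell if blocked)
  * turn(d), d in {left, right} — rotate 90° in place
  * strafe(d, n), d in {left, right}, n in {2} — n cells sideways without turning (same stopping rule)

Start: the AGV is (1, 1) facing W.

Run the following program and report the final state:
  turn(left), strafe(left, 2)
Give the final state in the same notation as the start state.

start: (1, 1) facing W
step 1 (turn(left)): (1, 1) facing S
step 2 (strafe(left, 2)): (3, 1) facing S

(3, 1) facing S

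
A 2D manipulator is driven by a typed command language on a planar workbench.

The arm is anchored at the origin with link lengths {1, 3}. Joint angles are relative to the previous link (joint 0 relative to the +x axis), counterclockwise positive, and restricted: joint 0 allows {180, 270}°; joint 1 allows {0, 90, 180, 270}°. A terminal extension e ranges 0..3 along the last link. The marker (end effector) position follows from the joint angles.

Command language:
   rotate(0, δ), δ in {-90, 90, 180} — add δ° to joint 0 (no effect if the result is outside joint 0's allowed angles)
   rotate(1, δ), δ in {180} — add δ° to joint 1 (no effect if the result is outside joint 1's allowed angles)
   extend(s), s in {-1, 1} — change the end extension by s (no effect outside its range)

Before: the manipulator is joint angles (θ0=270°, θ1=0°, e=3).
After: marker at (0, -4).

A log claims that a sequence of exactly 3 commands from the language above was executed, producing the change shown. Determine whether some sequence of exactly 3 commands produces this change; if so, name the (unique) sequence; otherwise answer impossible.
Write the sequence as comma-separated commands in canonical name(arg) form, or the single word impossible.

extend(-1), extend(-1), extend(-1)

initial: joint angles (θ0=270°, θ1=0°, e=3)
[1] after extend(-1): joint angles (θ0=270°, θ1=0°, e=2)
[2] after extend(-1): joint angles (θ0=270°, θ1=0°, e=1)
[3] after extend(-1): joint angles (θ0=270°, θ1=0°, e=0)
uniquely the one of 216 3-step routes that fits.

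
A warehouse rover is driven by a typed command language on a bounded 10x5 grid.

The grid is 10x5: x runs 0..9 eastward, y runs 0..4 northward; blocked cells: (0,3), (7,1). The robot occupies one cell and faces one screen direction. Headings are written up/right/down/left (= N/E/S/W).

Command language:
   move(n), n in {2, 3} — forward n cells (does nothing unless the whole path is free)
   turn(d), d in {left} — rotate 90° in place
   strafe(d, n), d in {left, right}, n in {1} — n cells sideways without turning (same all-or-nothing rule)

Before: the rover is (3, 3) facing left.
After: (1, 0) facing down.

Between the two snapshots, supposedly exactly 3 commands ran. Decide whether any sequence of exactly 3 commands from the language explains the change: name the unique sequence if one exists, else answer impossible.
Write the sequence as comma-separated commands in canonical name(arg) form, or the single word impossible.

move(2), turn(left), move(3)

key: position moved to (1,0) AND the heading swung to S — translation plus rotation needed
initial: (3, 3) facing left
t=1 move(2) ⇒ (1, 3) facing left
t=2 turn(left) ⇒ (1, 3) facing down
t=3 move(3) ⇒ (1, 0) facing down
all 125 alternatives checked — unique.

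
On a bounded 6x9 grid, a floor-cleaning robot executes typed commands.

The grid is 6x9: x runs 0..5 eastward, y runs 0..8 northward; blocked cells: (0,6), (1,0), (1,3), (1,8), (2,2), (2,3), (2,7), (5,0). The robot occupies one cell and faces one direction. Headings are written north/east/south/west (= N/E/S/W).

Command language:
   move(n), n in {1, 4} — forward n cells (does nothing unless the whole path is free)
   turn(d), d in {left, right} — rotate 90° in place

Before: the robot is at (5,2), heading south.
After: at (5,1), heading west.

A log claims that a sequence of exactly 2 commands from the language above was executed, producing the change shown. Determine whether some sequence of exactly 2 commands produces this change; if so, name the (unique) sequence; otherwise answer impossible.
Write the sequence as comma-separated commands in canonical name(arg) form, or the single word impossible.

key: running turn(right) before move(1) would end elsewhere — order is forced
start: at (5,2), heading south
t=1 move(1) ⇒ at (5,1), heading south
t=2 turn(right) ⇒ at (5,1), heading west
uniquely the one of 16 2-step routes that fits.

move(1), turn(right)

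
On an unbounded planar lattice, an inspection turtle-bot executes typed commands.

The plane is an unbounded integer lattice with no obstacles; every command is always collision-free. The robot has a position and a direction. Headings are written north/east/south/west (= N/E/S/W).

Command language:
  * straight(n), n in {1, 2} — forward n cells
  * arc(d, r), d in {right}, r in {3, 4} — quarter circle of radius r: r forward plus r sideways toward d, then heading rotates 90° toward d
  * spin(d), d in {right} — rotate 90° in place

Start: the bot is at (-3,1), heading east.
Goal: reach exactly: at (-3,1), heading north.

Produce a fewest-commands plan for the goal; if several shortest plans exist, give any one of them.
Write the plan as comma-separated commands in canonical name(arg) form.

spin(right), spin(right), spin(right)

initial: at (-3,1), heading east
step 1 (spin(right)): at (-3,1), heading south
step 2 (spin(right)): at (-3,1), heading west
step 3 (spin(right)): at (-3,1), heading north
shorter routes all fall short; 3 is best.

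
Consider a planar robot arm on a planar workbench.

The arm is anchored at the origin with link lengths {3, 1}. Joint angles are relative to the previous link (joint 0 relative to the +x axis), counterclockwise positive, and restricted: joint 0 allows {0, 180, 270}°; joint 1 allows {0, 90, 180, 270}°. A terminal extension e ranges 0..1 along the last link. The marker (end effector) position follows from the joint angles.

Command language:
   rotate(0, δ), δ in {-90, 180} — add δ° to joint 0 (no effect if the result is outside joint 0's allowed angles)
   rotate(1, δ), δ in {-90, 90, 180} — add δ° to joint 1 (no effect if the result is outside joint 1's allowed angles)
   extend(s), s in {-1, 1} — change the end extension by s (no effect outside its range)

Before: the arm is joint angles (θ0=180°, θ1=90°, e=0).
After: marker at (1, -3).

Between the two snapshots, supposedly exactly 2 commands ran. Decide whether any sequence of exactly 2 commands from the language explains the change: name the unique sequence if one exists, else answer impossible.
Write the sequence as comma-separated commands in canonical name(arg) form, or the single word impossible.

key: running rotate(0, -90) before rotate(0, 180) would end elsewhere — order is forced
start: joint angles (θ0=180°, θ1=90°, e=0)
t=1 rotate(0, 180) ⇒ joint angles (θ0=0°, θ1=90°, e=0)
t=2 rotate(0, -90) ⇒ joint angles (θ0=270°, θ1=90°, e=0)
no other 2-command option fits: unique.

rotate(0, 180), rotate(0, -90)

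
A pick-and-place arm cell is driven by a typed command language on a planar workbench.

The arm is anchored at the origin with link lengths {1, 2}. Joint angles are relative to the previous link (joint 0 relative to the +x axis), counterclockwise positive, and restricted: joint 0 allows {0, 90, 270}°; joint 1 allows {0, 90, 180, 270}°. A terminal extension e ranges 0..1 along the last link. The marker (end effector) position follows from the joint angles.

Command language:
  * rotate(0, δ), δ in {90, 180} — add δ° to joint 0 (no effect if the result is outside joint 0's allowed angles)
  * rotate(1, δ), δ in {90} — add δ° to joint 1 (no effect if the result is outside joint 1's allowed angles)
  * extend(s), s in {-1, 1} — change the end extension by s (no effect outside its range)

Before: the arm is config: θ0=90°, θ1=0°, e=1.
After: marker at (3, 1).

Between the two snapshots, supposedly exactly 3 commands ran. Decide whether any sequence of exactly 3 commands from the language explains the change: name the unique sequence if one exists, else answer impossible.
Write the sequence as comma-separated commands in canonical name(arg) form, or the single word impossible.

rotate(1, 90), rotate(1, 90), rotate(1, 90)

from: config: θ0=90°, θ1=0°, e=1
[1] after rotate(1, 90): config: θ0=90°, θ1=90°, e=1
[2] after rotate(1, 90): config: θ0=90°, θ1=180°, e=1
[3] after rotate(1, 90): config: θ0=90°, θ1=270°, e=1
all 125 alternatives checked — unique.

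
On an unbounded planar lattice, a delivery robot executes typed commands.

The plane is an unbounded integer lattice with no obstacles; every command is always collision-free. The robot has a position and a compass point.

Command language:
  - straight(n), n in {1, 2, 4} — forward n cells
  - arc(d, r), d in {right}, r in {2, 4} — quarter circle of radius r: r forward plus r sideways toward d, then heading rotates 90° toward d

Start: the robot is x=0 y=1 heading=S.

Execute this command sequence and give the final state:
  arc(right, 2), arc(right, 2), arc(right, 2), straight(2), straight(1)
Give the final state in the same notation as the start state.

x=1 y=3 heading=E

from: x=0 y=1 heading=S
1. arc(right, 2) → x=-2 y=-1 heading=W
2. arc(right, 2) → x=-4 y=1 heading=N
3. arc(right, 2) → x=-2 y=3 heading=E
4. straight(2) → x=0 y=3 heading=E
5. straight(1) → x=1 y=3 heading=E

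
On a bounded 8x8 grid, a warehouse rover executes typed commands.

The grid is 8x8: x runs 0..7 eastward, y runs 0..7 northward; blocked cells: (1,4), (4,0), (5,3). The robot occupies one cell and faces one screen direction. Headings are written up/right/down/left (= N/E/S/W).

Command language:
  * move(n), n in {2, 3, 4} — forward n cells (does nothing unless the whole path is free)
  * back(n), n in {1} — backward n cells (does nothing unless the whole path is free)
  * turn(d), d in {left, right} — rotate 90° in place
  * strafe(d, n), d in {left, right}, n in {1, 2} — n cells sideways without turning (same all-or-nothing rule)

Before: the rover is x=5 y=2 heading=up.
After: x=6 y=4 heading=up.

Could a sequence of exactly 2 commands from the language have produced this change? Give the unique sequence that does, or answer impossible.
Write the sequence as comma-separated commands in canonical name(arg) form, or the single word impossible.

strafe(right, 1), move(2)

key: heading stays N — no command in the sequence turns
start: x=5 y=2 heading=up
step 1 (strafe(right, 1)): x=6 y=2 heading=up
step 2 (move(2)): x=6 y=4 heading=up
all 100 alternatives checked — unique.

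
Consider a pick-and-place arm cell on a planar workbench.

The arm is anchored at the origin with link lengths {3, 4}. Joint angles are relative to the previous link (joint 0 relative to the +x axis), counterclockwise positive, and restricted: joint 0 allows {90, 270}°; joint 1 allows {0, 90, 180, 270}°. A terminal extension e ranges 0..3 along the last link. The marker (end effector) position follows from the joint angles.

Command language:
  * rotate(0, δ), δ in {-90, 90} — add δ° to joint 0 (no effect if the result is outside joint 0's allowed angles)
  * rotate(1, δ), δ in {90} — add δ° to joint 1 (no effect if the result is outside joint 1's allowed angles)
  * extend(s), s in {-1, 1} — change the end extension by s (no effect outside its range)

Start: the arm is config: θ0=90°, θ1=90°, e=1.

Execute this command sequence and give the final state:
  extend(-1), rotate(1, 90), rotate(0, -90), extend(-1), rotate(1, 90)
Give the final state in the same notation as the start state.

from: config: θ0=90°, θ1=90°, e=1
1. extend(-1) → config: θ0=90°, θ1=90°, e=0
2. rotate(1, 90) → config: θ0=90°, θ1=180°, e=0
3. rotate(0, -90) → config: θ0=90°, θ1=180°, e=0
4. extend(-1) → config: θ0=90°, θ1=180°, e=0
5. rotate(1, 90) → config: θ0=90°, θ1=270°, e=0

config: θ0=90°, θ1=270°, e=0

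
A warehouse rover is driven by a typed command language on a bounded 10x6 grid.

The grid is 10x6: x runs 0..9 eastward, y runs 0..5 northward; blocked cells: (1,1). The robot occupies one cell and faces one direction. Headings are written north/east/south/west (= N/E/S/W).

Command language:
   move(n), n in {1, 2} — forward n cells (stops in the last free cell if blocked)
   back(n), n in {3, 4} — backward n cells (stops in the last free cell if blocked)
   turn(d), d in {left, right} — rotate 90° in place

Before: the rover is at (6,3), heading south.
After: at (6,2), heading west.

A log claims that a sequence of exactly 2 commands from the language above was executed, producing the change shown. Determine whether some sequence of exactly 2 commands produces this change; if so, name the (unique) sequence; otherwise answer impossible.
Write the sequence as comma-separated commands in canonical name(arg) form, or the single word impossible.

move(1), turn(right)

key: cell and facing (now W) both changed — the 2 commands mix motion and turning
start: at (6,3), heading south
[1] after move(1): at (6,2), heading south
[2] after turn(right): at (6,2), heading west
no other 2-command option fits: unique.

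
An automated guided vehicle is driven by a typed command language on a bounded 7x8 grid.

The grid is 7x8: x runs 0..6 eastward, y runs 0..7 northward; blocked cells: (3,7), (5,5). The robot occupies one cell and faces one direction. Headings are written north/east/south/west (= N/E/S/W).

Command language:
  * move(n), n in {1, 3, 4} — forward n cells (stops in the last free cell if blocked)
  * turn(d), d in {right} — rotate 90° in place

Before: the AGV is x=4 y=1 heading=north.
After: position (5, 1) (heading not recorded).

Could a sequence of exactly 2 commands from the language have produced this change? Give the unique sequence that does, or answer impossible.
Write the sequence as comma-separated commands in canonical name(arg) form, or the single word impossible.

turn(right), move(1)

key: order matters: swapping turn(right) and move(1) lands elsewhere
initial: x=4 y=1 heading=north
step 1 (turn(right)): x=4 y=1 heading=east
step 2 (move(1)): x=5 y=1 heading=east
no rival 2-sequence matches.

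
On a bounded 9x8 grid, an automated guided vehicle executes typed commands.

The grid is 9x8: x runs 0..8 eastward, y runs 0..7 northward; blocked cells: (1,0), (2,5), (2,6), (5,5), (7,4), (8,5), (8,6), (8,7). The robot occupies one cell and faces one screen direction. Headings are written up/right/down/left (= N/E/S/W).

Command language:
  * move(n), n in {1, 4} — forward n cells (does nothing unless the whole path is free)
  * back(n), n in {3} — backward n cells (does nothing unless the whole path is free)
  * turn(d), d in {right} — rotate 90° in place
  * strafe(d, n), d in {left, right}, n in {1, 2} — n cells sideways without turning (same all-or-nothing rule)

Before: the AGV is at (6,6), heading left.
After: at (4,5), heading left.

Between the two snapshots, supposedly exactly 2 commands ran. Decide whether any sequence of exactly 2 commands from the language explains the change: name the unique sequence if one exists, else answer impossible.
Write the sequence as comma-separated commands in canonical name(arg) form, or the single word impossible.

every 2-command combo misses the target.

impossible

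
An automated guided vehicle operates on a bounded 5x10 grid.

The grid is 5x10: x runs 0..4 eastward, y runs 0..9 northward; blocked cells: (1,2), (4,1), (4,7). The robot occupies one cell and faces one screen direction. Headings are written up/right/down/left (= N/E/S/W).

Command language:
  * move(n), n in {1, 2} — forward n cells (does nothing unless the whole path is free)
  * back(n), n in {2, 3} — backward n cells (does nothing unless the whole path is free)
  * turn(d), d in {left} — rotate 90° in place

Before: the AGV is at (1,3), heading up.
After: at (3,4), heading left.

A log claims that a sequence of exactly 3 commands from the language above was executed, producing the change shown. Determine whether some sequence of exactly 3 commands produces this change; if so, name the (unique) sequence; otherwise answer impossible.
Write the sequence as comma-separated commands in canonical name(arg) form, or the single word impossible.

move(1), turn(left), back(2)

key: running back(2) before move(1) would end elsewhere — order is forced
from: at (1,3), heading up
1. move(1) → at (1,4), heading up
2. turn(left) → at (1,4), heading left
3. back(2) → at (3,4), heading left
all 125 alternatives checked — unique.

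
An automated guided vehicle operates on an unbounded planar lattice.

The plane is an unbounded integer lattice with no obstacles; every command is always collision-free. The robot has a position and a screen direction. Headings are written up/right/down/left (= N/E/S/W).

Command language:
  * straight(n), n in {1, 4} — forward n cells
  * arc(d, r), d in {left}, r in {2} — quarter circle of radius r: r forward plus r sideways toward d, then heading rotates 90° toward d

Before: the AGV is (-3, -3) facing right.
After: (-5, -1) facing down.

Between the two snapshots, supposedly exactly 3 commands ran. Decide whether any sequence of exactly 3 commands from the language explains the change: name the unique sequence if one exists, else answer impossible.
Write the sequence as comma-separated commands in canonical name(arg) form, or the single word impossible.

key: cell and facing (now S) both changed — the 3 commands mix motion and turning
initial: (-3, -3) facing right
1. arc(left, 2) → (-1, -1) facing up
2. arc(left, 2) → (-3, 1) facing left
3. arc(left, 2) → (-5, -1) facing down
no other 3-command option fits: unique.

arc(left, 2), arc(left, 2), arc(left, 2)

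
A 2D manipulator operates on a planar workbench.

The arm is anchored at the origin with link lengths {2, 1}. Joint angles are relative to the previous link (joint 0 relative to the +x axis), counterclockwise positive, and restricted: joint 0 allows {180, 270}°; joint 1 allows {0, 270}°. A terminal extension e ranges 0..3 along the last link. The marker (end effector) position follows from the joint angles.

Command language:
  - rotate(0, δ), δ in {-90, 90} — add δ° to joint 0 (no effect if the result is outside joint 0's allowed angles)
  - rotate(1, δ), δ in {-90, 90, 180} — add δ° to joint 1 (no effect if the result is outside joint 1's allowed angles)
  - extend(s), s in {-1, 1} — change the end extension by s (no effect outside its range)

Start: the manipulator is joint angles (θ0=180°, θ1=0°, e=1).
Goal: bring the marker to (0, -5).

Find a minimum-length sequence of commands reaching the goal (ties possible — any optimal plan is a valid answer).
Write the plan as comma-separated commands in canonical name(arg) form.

from: joint angles (θ0=180°, θ1=0°, e=1)
step 1 (rotate(0, 90)): joint angles (θ0=270°, θ1=0°, e=1)
step 2 (extend(1)): joint angles (θ0=270°, θ1=0°, e=2)
shorter routes all fall short; 2 is best.

rotate(0, 90), extend(1)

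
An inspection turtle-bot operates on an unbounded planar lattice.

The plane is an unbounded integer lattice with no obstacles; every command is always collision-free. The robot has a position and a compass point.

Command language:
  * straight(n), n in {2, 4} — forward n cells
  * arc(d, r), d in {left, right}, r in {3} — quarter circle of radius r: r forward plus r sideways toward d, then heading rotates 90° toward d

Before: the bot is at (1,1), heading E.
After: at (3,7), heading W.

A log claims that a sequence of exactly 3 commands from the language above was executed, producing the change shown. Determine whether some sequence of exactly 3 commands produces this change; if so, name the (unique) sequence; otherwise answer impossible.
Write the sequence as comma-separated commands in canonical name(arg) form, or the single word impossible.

key: running arc(left, 3) before straight(2) would end elsewhere — order is forced
from: at (1,1), heading E
step 1 (straight(2)): at (3,1), heading E
step 2 (arc(left, 3)): at (6,4), heading N
step 3 (arc(left, 3)): at (3,7), heading W
uniquely the one of 64 3-step routes that fits.

straight(2), arc(left, 3), arc(left, 3)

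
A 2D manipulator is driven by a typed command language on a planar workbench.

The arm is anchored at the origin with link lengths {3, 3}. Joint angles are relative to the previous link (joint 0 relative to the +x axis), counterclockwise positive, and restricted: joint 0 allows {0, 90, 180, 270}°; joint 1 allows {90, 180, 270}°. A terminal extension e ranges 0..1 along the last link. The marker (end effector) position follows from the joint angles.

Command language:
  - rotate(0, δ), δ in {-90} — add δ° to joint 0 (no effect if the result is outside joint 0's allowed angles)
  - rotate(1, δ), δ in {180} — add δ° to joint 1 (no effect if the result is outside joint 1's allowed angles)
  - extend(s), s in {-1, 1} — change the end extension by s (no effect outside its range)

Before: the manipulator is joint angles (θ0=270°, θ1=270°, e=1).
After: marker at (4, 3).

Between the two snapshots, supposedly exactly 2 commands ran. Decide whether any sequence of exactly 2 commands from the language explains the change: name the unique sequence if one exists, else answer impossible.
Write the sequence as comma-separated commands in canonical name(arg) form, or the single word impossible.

initial: joint angles (θ0=270°, θ1=270°, e=1)
[1] after rotate(0, -90): joint angles (θ0=180°, θ1=270°, e=1)
[2] after rotate(0, -90): joint angles (θ0=90°, θ1=270°, e=1)
no other 2-command option fits: unique.

rotate(0, -90), rotate(0, -90)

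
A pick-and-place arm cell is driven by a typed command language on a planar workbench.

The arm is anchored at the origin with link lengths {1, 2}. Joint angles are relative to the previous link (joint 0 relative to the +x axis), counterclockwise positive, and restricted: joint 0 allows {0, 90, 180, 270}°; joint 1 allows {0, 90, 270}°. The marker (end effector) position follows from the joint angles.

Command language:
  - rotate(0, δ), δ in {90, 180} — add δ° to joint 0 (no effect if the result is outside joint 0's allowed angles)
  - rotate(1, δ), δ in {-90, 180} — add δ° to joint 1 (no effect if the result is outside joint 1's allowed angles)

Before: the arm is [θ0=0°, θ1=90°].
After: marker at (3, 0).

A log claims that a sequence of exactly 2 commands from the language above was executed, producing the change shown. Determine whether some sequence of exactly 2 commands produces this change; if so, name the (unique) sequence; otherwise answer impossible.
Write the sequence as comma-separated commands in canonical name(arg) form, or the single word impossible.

key: running rotate(1, 180) before rotate(1, -90) would end elsewhere — order is forced
initial: [θ0=0°, θ1=90°]
t=1 rotate(1, -90) ⇒ [θ0=0°, θ1=0°]
t=2 rotate(1, 180) ⇒ [θ0=0°, θ1=0°]
all 16 alternatives checked — unique.

rotate(1, -90), rotate(1, 180)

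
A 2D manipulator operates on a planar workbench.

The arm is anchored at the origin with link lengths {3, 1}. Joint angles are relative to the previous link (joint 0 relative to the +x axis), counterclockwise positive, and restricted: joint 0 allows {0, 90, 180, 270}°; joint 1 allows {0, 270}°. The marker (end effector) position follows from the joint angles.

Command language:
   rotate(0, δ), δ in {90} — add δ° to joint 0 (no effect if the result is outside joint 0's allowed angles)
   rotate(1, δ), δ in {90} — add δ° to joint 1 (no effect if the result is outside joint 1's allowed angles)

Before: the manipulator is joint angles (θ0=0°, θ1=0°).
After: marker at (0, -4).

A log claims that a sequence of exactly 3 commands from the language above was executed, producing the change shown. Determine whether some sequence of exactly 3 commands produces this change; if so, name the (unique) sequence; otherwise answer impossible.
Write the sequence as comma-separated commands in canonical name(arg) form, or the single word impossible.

rotate(0, 90), rotate(0, 90), rotate(0, 90)

t0: joint angles (θ0=0°, θ1=0°)
step 1 (rotate(0, 90)): joint angles (θ0=90°, θ1=0°)
step 2 (rotate(0, 90)): joint angles (θ0=180°, θ1=0°)
step 3 (rotate(0, 90)): joint angles (θ0=270°, θ1=0°)
uniquely the one of 8 3-step routes that fits.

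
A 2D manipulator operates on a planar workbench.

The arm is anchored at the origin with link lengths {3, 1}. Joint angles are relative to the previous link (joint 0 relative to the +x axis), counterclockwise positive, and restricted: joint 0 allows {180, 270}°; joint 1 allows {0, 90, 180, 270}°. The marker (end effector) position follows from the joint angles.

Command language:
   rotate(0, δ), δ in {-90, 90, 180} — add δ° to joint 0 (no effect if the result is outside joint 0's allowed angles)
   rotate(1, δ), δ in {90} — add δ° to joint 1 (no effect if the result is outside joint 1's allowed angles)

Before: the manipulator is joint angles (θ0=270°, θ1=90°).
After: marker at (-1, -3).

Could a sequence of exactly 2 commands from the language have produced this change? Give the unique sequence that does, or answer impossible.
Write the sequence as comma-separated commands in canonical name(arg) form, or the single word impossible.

begin: joint angles (θ0=270°, θ1=90°)
[1] after rotate(1, 90): joint angles (θ0=270°, θ1=180°)
[2] after rotate(1, 90): joint angles (θ0=270°, θ1=270°)
uniquely the one of 16 2-step routes that fits.

rotate(1, 90), rotate(1, 90)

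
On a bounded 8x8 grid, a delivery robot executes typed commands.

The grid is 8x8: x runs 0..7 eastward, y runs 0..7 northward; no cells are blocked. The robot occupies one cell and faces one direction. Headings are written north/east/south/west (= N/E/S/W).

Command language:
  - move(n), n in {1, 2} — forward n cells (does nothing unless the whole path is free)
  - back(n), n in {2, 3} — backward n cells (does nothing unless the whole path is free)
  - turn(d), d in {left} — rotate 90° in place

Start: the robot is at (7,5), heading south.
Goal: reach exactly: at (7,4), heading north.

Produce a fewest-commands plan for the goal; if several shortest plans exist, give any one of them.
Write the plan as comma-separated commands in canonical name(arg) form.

start: at (7,5), heading south
1. move(1) → at (7,4), heading south
2. turn(left) → at (7,4), heading east
3. turn(left) → at (7,4), heading north
nothing shorter than 3 reaches the goal.

move(1), turn(left), turn(left)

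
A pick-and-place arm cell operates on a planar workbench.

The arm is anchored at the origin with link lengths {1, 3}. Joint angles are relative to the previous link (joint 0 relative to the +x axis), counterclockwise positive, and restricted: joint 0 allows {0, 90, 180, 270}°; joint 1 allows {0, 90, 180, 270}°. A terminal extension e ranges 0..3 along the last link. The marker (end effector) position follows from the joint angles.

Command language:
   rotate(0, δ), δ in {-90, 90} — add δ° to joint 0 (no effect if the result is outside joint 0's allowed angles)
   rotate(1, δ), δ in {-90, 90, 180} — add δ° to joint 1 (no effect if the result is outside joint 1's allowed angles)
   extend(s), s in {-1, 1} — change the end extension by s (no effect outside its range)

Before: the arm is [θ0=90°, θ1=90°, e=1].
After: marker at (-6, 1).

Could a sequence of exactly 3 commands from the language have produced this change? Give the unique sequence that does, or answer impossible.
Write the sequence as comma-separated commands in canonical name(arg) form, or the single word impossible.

extend(1), extend(1), extend(1)

start: [θ0=90°, θ1=90°, e=1]
t=1 extend(1) ⇒ [θ0=90°, θ1=90°, e=2]
t=2 extend(1) ⇒ [θ0=90°, θ1=90°, e=3]
t=3 extend(1) ⇒ [θ0=90°, θ1=90°, e=3]
no other 3-command option fits: unique.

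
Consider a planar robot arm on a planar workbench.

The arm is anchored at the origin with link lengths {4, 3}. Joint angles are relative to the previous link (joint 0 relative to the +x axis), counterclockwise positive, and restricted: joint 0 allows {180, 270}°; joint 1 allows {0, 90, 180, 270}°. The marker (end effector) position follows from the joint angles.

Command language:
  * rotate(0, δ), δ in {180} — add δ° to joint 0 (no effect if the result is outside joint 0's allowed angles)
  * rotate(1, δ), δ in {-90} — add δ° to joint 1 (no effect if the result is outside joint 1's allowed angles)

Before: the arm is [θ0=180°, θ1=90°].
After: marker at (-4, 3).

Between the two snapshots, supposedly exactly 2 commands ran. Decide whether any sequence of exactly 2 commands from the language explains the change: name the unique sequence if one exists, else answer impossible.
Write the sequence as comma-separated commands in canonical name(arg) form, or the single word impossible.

t0: [θ0=180°, θ1=90°]
1. rotate(1, -90) → [θ0=180°, θ1=0°]
2. rotate(1, -90) → [θ0=180°, θ1=270°]
no rival 2-sequence matches.

rotate(1, -90), rotate(1, -90)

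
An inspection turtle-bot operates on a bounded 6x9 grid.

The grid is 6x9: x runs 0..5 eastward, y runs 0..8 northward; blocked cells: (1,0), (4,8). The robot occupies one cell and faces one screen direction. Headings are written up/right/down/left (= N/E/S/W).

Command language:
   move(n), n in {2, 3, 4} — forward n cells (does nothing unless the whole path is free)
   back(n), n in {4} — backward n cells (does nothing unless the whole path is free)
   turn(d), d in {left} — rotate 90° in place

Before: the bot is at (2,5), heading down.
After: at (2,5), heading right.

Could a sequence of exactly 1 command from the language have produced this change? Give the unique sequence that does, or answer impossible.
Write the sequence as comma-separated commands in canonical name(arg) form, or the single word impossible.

turn(left)

key: (2,5) unchanged — the single command moves nothing
from: at (2,5), heading down
t=1 turn(left) ⇒ at (2,5), heading right
no other 1-command option fits: unique.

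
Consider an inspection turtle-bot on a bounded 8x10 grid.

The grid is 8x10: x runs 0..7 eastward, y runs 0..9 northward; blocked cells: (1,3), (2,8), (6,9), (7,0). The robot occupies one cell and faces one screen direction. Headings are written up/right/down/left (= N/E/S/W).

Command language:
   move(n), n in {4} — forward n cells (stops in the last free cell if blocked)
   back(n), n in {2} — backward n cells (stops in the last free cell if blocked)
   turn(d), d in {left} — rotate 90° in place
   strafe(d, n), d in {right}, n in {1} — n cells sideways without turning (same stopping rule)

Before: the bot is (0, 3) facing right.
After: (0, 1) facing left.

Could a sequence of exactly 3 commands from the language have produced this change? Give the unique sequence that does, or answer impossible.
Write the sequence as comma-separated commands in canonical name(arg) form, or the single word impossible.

turn(left), back(2), turn(left)

key: cell and facing (now W) both changed — the 3 commands mix motion and turning
initial: (0, 3) facing right
step 1 (turn(left)): (0, 3) facing up
step 2 (back(2)): (0, 1) facing up
step 3 (turn(left)): (0, 1) facing left
no rival 3-sequence matches.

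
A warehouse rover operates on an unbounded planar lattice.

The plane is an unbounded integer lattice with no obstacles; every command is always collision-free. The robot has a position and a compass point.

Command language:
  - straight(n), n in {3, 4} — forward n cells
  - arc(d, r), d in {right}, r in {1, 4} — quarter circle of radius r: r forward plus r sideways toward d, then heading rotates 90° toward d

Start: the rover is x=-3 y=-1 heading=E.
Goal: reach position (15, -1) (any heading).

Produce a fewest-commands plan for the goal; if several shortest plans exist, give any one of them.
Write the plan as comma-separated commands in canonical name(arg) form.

from: x=-3 y=-1 heading=E
t=1 straight(3) ⇒ x=0 y=-1 heading=E
t=2 straight(3) ⇒ x=3 y=-1 heading=E
t=3 straight(4) ⇒ x=7 y=-1 heading=E
t=4 straight(4) ⇒ x=11 y=-1 heading=E
t=5 straight(4) ⇒ x=15 y=-1 heading=E
nothing shorter than 5 reaches the goal.

straight(3), straight(3), straight(4), straight(4), straight(4)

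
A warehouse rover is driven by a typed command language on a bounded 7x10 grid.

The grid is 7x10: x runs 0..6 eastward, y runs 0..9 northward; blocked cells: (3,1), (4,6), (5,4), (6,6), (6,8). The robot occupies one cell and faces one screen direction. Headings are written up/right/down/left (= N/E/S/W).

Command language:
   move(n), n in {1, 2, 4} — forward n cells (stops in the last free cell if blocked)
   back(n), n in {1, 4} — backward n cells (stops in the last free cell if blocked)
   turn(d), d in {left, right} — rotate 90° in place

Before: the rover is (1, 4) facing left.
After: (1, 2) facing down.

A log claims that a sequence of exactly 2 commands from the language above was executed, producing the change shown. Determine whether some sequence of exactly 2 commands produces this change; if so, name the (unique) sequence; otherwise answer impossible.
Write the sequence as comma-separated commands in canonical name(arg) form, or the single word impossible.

key: running move(2) before turn(left) would end elsewhere — order is forced
begin: (1, 4) facing left
t=1 turn(left) ⇒ (1, 4) facing down
t=2 move(2) ⇒ (1, 2) facing down
no other 2-command option fits: unique.

turn(left), move(2)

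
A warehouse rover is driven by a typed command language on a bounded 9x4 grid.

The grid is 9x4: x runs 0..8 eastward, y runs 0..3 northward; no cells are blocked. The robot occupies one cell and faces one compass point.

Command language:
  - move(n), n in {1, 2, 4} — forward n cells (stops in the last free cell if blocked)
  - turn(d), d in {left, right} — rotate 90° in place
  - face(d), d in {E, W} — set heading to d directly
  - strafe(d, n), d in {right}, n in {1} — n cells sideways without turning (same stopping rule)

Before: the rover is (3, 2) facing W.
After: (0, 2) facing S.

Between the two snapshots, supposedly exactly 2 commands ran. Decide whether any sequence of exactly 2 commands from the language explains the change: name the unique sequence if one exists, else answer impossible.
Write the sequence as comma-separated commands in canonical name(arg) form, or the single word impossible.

move(4), turn(left)

key: cell and facing (now S) both changed — the 2 commands mix motion and turning
from: (3, 2) facing W
1. move(4) → (0, 2) facing W
2. turn(left) → (0, 2) facing S
no other 2-command option fits: unique.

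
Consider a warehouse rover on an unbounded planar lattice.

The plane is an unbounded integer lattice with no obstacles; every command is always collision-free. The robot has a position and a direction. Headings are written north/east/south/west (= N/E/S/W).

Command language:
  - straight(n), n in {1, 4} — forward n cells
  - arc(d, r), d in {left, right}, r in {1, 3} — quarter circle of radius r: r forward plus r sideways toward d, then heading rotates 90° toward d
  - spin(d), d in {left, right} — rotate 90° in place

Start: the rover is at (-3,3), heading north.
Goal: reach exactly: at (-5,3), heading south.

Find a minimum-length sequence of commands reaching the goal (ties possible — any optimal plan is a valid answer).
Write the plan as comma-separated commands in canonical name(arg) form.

arc(left, 1), arc(left, 1)

t0: at (-3,3), heading north
[1] after arc(left, 1): at (-4,4), heading west
[2] after arc(left, 1): at (-5,3), heading south
shorter routes all fall short; 2 is best.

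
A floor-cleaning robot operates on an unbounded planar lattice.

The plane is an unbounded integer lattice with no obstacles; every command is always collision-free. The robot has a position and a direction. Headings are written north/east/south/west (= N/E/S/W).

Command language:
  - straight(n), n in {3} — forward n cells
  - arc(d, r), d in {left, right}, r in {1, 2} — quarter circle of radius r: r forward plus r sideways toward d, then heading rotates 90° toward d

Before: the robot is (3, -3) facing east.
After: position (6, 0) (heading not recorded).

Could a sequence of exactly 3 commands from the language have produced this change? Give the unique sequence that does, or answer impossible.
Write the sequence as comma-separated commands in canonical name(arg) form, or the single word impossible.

arc(left, 1), arc(right, 1), arc(left, 1)

initial: (3, -3) facing east
t=1 arc(left, 1) ⇒ (4, -2) facing north
t=2 arc(right, 1) ⇒ (5, -1) facing east
t=3 arc(left, 1) ⇒ (6, 0) facing north
uniquely the one of 125 3-step routes that fits.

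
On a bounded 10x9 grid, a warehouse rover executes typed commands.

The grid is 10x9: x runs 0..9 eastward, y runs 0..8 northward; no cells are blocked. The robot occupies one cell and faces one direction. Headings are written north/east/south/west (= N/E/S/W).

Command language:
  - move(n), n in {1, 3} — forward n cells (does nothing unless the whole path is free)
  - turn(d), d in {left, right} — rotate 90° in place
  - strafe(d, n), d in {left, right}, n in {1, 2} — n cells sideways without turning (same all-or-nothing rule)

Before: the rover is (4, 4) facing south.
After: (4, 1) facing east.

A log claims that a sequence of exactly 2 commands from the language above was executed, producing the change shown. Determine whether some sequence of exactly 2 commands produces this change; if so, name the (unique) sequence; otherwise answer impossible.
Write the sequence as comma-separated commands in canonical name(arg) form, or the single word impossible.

key: position moved to (4,1) AND the heading swung to E — translation plus rotation needed
begin: (4, 4) facing south
t=1 move(3) ⇒ (4, 1) facing south
t=2 turn(left) ⇒ (4, 1) facing east
all 64 alternatives checked — unique.

move(3), turn(left)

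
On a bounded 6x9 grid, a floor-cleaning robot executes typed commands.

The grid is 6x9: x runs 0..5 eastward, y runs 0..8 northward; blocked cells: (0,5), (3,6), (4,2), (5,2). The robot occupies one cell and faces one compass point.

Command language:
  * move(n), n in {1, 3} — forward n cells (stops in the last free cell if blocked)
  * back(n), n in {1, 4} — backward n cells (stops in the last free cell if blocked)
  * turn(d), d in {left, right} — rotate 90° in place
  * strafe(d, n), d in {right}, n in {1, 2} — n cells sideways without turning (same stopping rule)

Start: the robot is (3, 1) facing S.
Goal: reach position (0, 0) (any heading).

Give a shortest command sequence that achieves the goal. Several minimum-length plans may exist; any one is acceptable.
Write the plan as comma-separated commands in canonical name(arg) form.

move(3), strafe(right, 2), strafe(right, 2)

t0: (3, 1) facing S
[1] after move(3): (3, 0) facing S
[2] after strafe(right, 2): (1, 0) facing S
[3] after strafe(right, 2): (0, 0) facing S
shorter routes all fall short; 3 is best.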